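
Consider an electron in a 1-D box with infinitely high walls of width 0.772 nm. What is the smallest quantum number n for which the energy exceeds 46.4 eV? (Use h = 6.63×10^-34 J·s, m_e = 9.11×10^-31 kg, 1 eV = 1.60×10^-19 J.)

E_1 = h²/(8m_eL²) = 1.012×10^-19 J = 0.6325 eV.
Need n² > 46.4/0.6325 = 73.36, i.e. n > 8.565.
The smallest integer satisfying this is n = 9.

n = 9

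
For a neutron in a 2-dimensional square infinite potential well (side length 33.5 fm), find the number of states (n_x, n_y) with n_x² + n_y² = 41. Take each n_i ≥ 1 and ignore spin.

The level has n_x² + n_y² = 41. The ordered positive-integer solutions are (4, 5), (5, 4).
That gives 2 states.

degeneracy = 2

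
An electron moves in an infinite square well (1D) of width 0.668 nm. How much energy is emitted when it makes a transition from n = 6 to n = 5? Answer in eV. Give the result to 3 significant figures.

|ΔE| = 9.27 eV

E_1 = h²/(8m_eL²) = 1.350×10^-19 J.
|ΔE| = |6² − 5²|·E_1 = 11·1.350×10^-19 J = 1.485×10^-18 J = 9.27 eV.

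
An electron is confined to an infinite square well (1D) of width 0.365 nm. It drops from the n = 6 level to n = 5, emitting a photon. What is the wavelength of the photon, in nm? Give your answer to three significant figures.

λ = 39.9 nm

E_1 = h²/(8m_eL²) = 4.522×10^-19 J, so ΔE = (6² − 5²)E_1 = 4.974×10^-18 J.
λ = hc/ΔE = (6.626×10^-34·2.998×10^8)/4.974×10^-18 = 3.99×10^-8 m = 39.9 nm.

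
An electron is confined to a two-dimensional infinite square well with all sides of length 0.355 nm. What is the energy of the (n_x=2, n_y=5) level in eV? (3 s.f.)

For a 2D rectangular well E = (h²/8m_e)·Σ n_i²/L_i² = (6.626×10^-34)²/(8·9.109×10^-31) · [2²/(0.355 nm)² + 5²/(0.355 nm)²].
Evaluating gives E = 1.386×10^-17 J = 86.5 eV.

E = 86.5 eV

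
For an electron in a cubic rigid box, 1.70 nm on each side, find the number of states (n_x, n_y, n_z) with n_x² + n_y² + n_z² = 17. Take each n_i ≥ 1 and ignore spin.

degeneracy = 3

The level has n_x² + n_y² + n_z² = 17. The ordered positive-integer solutions are (2, 2, 3), (2, 3, 2), (3, 2, 2).
That gives 3 states.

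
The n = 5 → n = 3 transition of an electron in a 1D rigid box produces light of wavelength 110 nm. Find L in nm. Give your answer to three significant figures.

L = 0.731 nm

The photon carries ΔE = hc/λ = 6.626×10^-34·2.998×10^8/1.10×10^-7 m = 1.806×10^-18 J.
Since ΔE = (5² − 3²)E_1, E_1 = 1.129×10^-19 J, and L = h/√(8m_eE_1) = 7.31×10^-10 m = 0.731 nm.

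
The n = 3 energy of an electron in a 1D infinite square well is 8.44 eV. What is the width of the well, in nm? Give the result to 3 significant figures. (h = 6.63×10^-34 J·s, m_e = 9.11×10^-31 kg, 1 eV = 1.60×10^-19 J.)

L = 0.634 nm

From E_n = n²h²/(8m_eL²), L = n·h/√(8m_eE_n).
E_3 = 8.44 eV = 1.350×10^-18 J, so L = 3·6.63×10^-34/√(8·9.11×10^-31·1.350×10^-18) = 6.34×10^-10 m = 0.634 nm.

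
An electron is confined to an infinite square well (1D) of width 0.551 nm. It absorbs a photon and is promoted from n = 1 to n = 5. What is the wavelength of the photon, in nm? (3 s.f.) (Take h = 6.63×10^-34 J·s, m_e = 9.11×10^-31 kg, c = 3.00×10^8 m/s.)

E_1 = h²/(8m_eL²) = 1.987×10^-19 J, so ΔE = (5² − 1²)E_1 = 4.769×10^-18 J.
λ = hc/ΔE = (6.63×10^-34·3.00×10^8)/4.769×10^-18 = 4.17×10^-8 m = 41.7 nm.

λ = 41.7 nm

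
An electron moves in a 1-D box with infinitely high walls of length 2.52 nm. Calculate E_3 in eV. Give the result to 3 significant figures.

E_3 = 0.533 eV

For an infinite well E_n = n²h²/(8m_eL²), so E_1 = h²/(8m_eL²) = (6.626×10^-34)²/(8·9.109×10^-31·(2.52×10^-9 m)²) = 9.487×10^-21 J.
Then E_3 = 3²·E_1 = 9·9.487×10^-21 J = 8.538×10^-20 J.
Converting, E_3 = 8.538×10^-20 J / (1.602×10^-19 J/eV) = 0.533 eV.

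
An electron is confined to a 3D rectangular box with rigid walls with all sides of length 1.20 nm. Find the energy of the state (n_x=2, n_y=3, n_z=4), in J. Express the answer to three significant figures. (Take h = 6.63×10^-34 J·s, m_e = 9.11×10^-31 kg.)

For a 3D rectangular well E = (h²/8m_e)·Σ n_i²/L_i² = (6.63×10^-34)²/(8·9.11×10^-31) · [2²/(1.20 nm)² + 3²/(1.20 nm)² + 4²/(1.20 nm)²].
Evaluating gives E = 1.21×10^-18 J.

E = 1.21×10^-18 J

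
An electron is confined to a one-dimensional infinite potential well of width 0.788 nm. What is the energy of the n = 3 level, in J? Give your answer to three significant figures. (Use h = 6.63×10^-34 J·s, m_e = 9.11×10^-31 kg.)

For an infinite well E_n = n²h²/(8m_eL²), so E_1 = h²/(8m_eL²) = (6.63×10^-34)²/(8·9.11×10^-31·(7.88×10^-10 m)²) = 9.713×10^-20 J.
Then E_3 = 3²·E_1 = 9·9.713×10^-20 J = 8.74×10^-19 J.

E_3 = 8.74×10^-19 J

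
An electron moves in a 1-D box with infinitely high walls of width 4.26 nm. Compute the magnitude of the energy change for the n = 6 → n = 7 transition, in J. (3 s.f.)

|ΔE| = 4.32×10^-20 J

E_1 = h²/(8m_eL²) = 3.320×10^-21 J.
|ΔE| = |6² − 7²|·E_1 = 13·3.320×10^-21 J = 4.32×10^-20 J.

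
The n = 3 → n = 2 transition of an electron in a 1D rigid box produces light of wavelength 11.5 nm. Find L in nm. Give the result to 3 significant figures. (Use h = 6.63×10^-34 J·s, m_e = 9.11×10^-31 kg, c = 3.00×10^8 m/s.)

L = 0.132 nm

The photon carries ΔE = hc/λ = 6.63×10^-34·3.00×10^8/1.15×10^-8 m = 1.730×10^-17 J.
Since ΔE = (3² − 2²)E_1, E_1 = 3.460×10^-18 J, and L = h/√(8m_eE_1) = 1.32×10^-10 m = 0.132 nm.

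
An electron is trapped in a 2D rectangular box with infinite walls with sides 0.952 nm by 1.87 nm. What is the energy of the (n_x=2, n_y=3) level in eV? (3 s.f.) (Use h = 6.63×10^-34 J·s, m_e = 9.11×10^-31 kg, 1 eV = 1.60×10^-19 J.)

E = 2.63 eV

For a 2D rectangular well E = (h²/8m_e)·Σ n_i²/L_i² = (6.63×10^-34)²/(8·9.11×10^-31) · [2²/(0.952 nm)² + 3²/(1.87 nm)²].
Evaluating gives E = 4.214×10^-19 J = 2.63 eV.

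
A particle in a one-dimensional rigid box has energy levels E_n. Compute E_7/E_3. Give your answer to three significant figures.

5.44

E_n ∝ n², so E_7/E_3 = 7²/3² = 49/9 = 5.44.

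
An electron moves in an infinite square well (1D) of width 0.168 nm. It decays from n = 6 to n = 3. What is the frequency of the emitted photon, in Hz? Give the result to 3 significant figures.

E_1 = h²/(8m_eL²) = 2.135×10^-18 J and ΔE = (6² − 3²)E_1 = 5.764×10^-17 J.
f = ΔE/h = 5.764×10^-17/6.626×10^-34 = 8.70×10^16 Hz.

f = 8.70×10^16 Hz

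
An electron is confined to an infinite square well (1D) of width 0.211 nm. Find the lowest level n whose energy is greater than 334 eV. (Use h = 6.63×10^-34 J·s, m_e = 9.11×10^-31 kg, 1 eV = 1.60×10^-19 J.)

E_1 = h²/(8m_eL²) = 1.355×10^-18 J = 8.469 eV.
Need n² > 334/8.469 = 39.44, i.e. n > 6.280.
The smallest integer satisfying this is n = 7.

n = 7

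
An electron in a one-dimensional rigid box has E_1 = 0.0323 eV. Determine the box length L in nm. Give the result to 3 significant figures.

L = 3.41 nm

From E_n = n²h²/(8m_eL²), L = n·h/√(8m_eE_n).
E_1 = 0.0323 eV = 5.174×10^-21 J, so L = 1·6.626×10^-34/√(8·9.109×10^-31·5.174×10^-21) = 3.41×10^-9 m = 3.41 nm.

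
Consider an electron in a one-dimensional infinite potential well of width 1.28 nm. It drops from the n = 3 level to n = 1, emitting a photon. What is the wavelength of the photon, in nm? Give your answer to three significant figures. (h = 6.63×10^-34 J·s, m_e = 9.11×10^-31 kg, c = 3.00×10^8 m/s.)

λ = 675 nm

E_1 = h²/(8m_eL²) = 3.681×10^-20 J, so ΔE = (3² − 1²)E_1 = 2.945×10^-19 J.
λ = hc/ΔE = (6.63×10^-34·3.00×10^8)/2.945×10^-19 = 6.75×10^-7 m = 675 nm.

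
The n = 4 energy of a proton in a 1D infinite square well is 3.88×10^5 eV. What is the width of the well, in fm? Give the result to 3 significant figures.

L = 91.9 fm

From E_n = n²h²/(8m_pL²), L = n·h/√(8m_pE_n).
E_4 = 3.88×10^5 eV = 6.216×10^-14 J, so L = 4·6.626×10^-34/√(8·1.673×10^-27·6.216×10^-14) = 9.19×10^-14 m = 91.9 fm.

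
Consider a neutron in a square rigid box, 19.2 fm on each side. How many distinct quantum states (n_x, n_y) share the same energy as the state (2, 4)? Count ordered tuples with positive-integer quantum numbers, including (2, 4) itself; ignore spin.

degeneracy = 2

The level has n_x² + n_y² = 20. The ordered positive-integer solutions are (2, 4), (4, 2).
That gives 2 states.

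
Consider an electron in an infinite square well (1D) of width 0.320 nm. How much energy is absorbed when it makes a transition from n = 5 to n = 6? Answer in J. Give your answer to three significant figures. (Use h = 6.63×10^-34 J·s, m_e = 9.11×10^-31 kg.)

E_1 = h²/(8m_eL²) = 5.890×10^-19 J.
|ΔE| = |5² − 6²|·E_1 = 11·5.890×10^-19 J = 6.48×10^-18 J.

|ΔE| = 6.48×10^-18 J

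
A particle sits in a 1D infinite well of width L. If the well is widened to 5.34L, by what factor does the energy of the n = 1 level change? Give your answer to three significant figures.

0.0351

E_n ∝ 1/L², so the energy scales by 1/5.34² = 0.0351.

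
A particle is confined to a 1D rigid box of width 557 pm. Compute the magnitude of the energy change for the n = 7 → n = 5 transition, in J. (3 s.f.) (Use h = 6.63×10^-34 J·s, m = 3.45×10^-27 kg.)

E_1 = h²/(8mL²) = 5.133×10^-23 J.
|ΔE| = |7² − 5²|·E_1 = 24·5.133×10^-23 J = 1.23×10^-21 J.

|ΔE| = 1.23×10^-21 J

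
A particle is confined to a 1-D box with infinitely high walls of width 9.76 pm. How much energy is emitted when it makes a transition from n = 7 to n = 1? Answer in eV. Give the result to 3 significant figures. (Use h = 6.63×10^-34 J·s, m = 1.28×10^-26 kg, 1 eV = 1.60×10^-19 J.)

|ΔE| = 13.5 eV

E_1 = h²/(8mL²) = 4.506×10^-20 J.
|ΔE| = |7² − 1²|·E_1 = 48·4.506×10^-20 J = 2.163×10^-18 J = 13.5 eV.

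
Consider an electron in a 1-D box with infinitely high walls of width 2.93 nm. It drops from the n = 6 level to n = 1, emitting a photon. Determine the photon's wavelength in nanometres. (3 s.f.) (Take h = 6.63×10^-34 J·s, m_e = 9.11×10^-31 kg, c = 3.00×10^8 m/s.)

E_1 = h²/(8m_eL²) = 7.026×10^-21 J, so ΔE = (6² − 1²)E_1 = 2.459×10^-19 J.
λ = hc/ΔE = (6.63×10^-34·3.00×10^8)/2.459×10^-19 = 8.09×10^-7 m = 809 nm.

λ = 809 nm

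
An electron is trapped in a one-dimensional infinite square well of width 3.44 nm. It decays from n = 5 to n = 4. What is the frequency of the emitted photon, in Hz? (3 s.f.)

f = 6.92×10^13 Hz

E_1 = h²/(8m_eL²) = 5.091×10^-21 J and ΔE = (5² − 4²)E_1 = 4.582×10^-20 J.
f = ΔE/h = 4.582×10^-20/6.626×10^-34 = 6.92×10^13 Hz.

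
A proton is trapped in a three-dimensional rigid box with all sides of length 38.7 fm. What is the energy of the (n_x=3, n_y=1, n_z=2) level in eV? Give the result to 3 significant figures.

For a 3D rectangular well E = (h²/8m_p)·Σ n_i²/L_i² = (6.626×10^-34)²/(8·1.673×10^-27) · [3²/(38.7 fm)² + 1²/(38.7 fm)² + 2²/(38.7 fm)²].
Evaluating gives E = 3.066×10^-13 J = 1.91×10^6 eV.

E = 1.91×10^6 eV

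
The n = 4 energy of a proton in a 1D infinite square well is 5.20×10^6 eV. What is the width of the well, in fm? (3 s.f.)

L = 25.1 fm

From E_n = n²h²/(8m_pL²), L = n·h/√(8m_pE_n).
E_4 = 5.20×10^6 eV = 8.330×10^-13 J, so L = 4·6.626×10^-34/√(8·1.673×10^-27·8.330×10^-13) = 2.51×10^-14 m = 25.1 fm.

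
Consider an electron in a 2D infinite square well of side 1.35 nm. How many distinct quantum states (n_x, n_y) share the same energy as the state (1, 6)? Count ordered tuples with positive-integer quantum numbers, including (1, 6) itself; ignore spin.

The level has n_x² + n_y² = 37. The ordered positive-integer solutions are (1, 6), (6, 1).
That gives 2 states.

degeneracy = 2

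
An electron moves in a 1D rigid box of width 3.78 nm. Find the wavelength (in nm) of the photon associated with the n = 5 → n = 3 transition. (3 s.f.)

λ = 2.94×10^3 nm

E_1 = h²/(8m_eL²) = 4.217×10^-21 J, so ΔE = (5² − 3²)E_1 = 6.747×10^-20 J.
λ = hc/ΔE = (6.626×10^-34·2.998×10^8)/6.747×10^-20 = 2.94×10^-6 m = 2.94×10^3 nm.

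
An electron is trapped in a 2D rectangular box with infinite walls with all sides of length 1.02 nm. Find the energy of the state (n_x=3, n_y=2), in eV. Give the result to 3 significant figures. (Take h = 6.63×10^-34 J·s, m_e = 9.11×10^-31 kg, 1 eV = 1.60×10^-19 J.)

For a 2D rectangular well E = (h²/8m_e)·Σ n_i²/L_i² = (6.63×10^-34)²/(8·9.11×10^-31) · [3²/(1.02 nm)² + 2²/(1.02 nm)²].
Evaluating gives E = 7.536×10^-19 J = 4.71 eV.

E = 4.71 eV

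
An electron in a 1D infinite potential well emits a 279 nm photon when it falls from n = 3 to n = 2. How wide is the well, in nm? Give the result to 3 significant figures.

L = 0.650 nm

The photon carries ΔE = hc/λ = 6.626×10^-34·2.998×10^8/2.79×10^-7 m = 7.120×10^-19 J.
Since ΔE = (3² − 2²)E_1, E_1 = 1.424×10^-19 J, and L = h/√(8m_eE_1) = 6.50×10^-10 m = 0.650 nm.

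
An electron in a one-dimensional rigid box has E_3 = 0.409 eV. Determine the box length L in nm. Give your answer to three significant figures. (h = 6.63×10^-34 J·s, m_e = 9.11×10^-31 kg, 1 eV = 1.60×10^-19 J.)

From E_n = n²h²/(8m_eL²), L = n·h/√(8m_eE_n).
E_3 = 0.409 eV = 6.544×10^-20 J, so L = 3·6.63×10^-34/√(8·9.11×10^-31·6.544×10^-20) = 2.88×10^-9 m = 2.88 nm.

L = 2.88 nm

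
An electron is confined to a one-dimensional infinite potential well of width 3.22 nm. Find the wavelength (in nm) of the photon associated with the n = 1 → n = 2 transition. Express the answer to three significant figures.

E_1 = h²/(8m_eL²) = 5.811×10^-21 J, so ΔE = (2² − 1²)E_1 = 1.743×10^-20 J.
λ = hc/ΔE = (6.626×10^-34·2.998×10^8)/1.743×10^-20 = 1.14×10^-5 m = 1.14×10^4 nm.

λ = 1.14×10^4 nm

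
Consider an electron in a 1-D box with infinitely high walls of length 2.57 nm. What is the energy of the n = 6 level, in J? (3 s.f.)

E_6 = 3.28×10^-19 J

For an infinite well E_n = n²h²/(8m_eL²), so E_1 = h²/(8m_eL²) = (6.626×10^-34)²/(8·9.109×10^-31·(2.57×10^-9 m)²) = 9.122×10^-21 J.
Then E_6 = 6²·E_1 = 36·9.122×10^-21 J = 3.28×10^-19 J.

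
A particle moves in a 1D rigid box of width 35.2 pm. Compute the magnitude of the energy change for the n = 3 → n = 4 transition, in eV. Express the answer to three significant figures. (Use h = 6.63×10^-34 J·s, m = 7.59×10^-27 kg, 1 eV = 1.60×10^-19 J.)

E_1 = h²/(8mL²) = 5.843×10^-21 J.
|ΔE| = |3² − 4²|·E_1 = 7·5.843×10^-21 J = 4.090×10^-20 J = 0.256 eV.

|ΔE| = 0.256 eV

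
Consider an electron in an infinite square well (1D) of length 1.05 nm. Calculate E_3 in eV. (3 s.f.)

For an infinite well E_n = n²h²/(8m_eL²), so E_1 = h²/(8m_eL²) = (6.626×10^-34)²/(8·9.109×10^-31·(1.05×10^-9 m)²) = 5.465×10^-20 J.
Then E_3 = 3²·E_1 = 9·5.465×10^-20 J = 4.919×10^-19 J.
Converting, E_3 = 4.919×10^-19 J / (1.602×10^-19 J/eV) = 3.07 eV.

E_3 = 3.07 eV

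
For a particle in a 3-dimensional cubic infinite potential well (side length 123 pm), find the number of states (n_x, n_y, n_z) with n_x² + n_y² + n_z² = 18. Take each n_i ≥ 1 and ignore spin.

degeneracy = 3

The level has n_x² + n_y² + n_z² = 18. The ordered positive-integer solutions are (1, 1, 4), (1, 4, 1), (4, 1, 1).
That gives 3 states.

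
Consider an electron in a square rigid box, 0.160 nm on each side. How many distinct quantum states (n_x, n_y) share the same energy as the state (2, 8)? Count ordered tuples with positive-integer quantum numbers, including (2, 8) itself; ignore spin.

degeneracy = 2

The level has n_x² + n_y² = 68. The ordered positive-integer solutions are (2, 8), (8, 2).
That gives 2 states.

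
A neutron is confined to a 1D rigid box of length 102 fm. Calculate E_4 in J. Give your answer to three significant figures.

For an infinite well E_n = n²h²/(8m_nL²), so E_1 = h²/(8m_nL²) = (6.626×10^-34)²/(8·1.675×10^-27·(1.02×10^-13 m)²) = 3.149×10^-15 J.
Then E_4 = 4²·E_1 = 16·3.149×10^-15 J = 5.04×10^-14 J.

E_4 = 5.04×10^-14 J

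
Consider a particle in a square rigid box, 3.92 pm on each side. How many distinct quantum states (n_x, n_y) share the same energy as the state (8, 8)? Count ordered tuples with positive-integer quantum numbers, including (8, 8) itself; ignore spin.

The level has n_x² + n_y² = 128. The ordered positive-integer solutions are (8, 8).
That gives 1 state.

degeneracy = 1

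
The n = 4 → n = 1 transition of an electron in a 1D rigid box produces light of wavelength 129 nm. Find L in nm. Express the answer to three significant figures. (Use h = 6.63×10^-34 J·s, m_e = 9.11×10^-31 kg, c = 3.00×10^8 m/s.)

The photon carries ΔE = hc/λ = 6.63×10^-34·3.00×10^8/1.29×10^-7 m = 1.542×10^-18 J.
Since ΔE = (4² − 1²)E_1, E_1 = 1.028×10^-19 J, and L = h/√(8m_eE_1) = 7.66×10^-10 m = 0.766 nm.

L = 0.766 nm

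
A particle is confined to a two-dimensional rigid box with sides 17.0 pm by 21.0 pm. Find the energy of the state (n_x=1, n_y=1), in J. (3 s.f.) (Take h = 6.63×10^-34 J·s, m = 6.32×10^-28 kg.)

For a 2D rectangular well E = (h²/8m)·Σ n_i²/L_i² = (6.63×10^-34)²/(8·6.32×10^-28) · [1²/(17.0 pm)² + 1²/(21.0 pm)²].
Evaluating gives E = 4.98×10^-19 J.

E = 4.98×10^-19 J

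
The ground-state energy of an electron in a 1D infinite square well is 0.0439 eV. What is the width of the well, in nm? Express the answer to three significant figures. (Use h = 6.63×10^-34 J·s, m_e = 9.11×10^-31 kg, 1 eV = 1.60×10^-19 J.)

From E_n = n²h²/(8m_eL²), L = n·h/√(8m_eE_n).
E_1 = 0.0439 eV = 7.024×10^-21 J, so L = 1·6.63×10^-34/√(8·9.11×10^-31·7.024×10^-21) = 2.93×10^-9 m = 2.93 nm.

L = 2.93 nm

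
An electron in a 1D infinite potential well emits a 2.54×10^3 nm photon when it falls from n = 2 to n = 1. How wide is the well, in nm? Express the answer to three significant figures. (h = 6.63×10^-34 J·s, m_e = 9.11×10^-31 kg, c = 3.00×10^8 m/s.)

The photon carries ΔE = hc/λ = 6.63×10^-34·3.00×10^8/2.54×10^-6 m = 7.831×10^-20 J.
Since ΔE = (2² − 1²)E_1, E_1 = 2.610×10^-20 J, and L = h/√(8m_eE_1) = 1.52×10^-9 m = 1.52 nm.

L = 1.52 nm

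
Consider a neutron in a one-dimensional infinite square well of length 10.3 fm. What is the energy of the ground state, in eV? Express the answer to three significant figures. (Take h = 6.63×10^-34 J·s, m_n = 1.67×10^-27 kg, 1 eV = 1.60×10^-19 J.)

For an infinite well E_n = n²h²/(8m_nL²), so E_1 = h²/(8m_nL²) = (6.63×10^-34)²/(8·1.67×10^-27·(1.03×10^-14 m)²) = 3.101×10^-13 J.
Converting, E_1 = 3.101×10^-13 J / (1.60×10^-19 J/eV) = 1.94×10^6 eV.

E_1 = 1.94×10^6 eV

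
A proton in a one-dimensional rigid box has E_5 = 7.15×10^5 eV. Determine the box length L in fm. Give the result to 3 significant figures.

L = 84.6 fm

From E_n = n²h²/(8m_pL²), L = n·h/√(8m_pE_n).
E_5 = 7.15×10^5 eV = 1.145×10^-13 J, so L = 5·6.626×10^-34/√(8·1.673×10^-27·1.145×10^-13) = 8.46×10^-14 m = 84.6 fm.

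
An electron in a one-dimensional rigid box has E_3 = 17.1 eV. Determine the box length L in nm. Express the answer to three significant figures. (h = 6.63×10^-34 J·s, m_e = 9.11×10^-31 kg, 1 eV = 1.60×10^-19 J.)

L = 0.445 nm

From E_n = n²h²/(8m_eL²), L = n·h/√(8m_eE_n).
E_3 = 17.1 eV = 2.736×10^-18 J, so L = 3·6.63×10^-34/√(8·9.11×10^-31·2.736×10^-18) = 4.45×10^-10 m = 0.445 nm.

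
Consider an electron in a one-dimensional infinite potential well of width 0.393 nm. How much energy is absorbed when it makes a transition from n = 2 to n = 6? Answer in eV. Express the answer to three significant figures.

E_1 = h²/(8m_eL²) = 3.901×10^-19 J.
|ΔE| = |2² − 6²|·E_1 = 32·3.901×10^-19 J = 1.248×10^-17 J = 77.9 eV.

|ΔE| = 77.9 eV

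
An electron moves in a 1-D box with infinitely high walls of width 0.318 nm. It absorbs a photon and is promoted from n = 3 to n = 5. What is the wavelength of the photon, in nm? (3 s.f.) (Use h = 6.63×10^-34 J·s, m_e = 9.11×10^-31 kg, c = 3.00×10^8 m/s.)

λ = 20.8 nm

E_1 = h²/(8m_eL²) = 5.964×10^-19 J, so ΔE = (5² − 3²)E_1 = 9.542×10^-18 J.
λ = hc/ΔE = (6.63×10^-34·3.00×10^8)/9.542×10^-18 = 2.08×10^-8 m = 20.8 nm.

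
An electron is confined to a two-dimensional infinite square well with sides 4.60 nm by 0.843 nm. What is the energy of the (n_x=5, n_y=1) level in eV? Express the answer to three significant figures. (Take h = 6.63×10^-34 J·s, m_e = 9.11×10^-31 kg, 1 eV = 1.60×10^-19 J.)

E = 0.976 eV

For a 2D rectangular well E = (h²/8m_e)·Σ n_i²/L_i² = (6.63×10^-34)²/(8·9.11×10^-31) · [5²/(4.60 nm)² + 1²/(0.843 nm)²].
Evaluating gives E = 1.561×10^-19 J = 0.976 eV.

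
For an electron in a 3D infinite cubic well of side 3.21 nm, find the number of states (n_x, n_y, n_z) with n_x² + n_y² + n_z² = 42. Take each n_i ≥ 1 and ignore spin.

The level has n_x² + n_y² + n_z² = 42. The ordered positive-integer solutions are (1, 4, 5), (1, 5, 4), (4, 1, 5), (4, 5, 1), (5, 1, 4), (5, 4, 1).
That gives 6 states.

degeneracy = 6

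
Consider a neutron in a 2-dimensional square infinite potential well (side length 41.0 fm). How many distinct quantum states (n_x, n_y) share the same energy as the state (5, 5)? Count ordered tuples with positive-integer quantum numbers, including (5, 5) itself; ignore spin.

The level has n_x² + n_y² = 50. The ordered positive-integer solutions are (1, 7), (5, 5), (7, 1).
That gives 3 states.

degeneracy = 3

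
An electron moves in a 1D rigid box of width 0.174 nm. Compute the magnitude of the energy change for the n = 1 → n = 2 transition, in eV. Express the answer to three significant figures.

E_1 = h²/(8m_eL²) = 1.990×10^-18 J.
|ΔE| = |1² − 2²|·E_1 = 3·1.990×10^-18 J = 5.970×10^-18 J = 37.3 eV.

|ΔE| = 37.3 eV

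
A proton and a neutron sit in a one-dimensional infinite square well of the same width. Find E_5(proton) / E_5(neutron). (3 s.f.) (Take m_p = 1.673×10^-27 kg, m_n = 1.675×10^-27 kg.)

1.00

E_n ∝ 1/m at fixed n and L, so the ratio is m_n/m_p = 1.675×10^-27/1.673×10^-27 = 1.00.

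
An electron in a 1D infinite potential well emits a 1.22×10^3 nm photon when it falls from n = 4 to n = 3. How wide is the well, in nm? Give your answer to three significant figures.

L = 1.61 nm

The photon carries ΔE = hc/λ = 6.626×10^-34·2.998×10^8/1.22×10^-6 m = 1.628×10^-19 J.
Since ΔE = (4² − 3²)E_1, E_1 = 2.326×10^-20 J, and L = h/√(8m_eE_1) = 1.61×10^-9 m = 1.61 nm.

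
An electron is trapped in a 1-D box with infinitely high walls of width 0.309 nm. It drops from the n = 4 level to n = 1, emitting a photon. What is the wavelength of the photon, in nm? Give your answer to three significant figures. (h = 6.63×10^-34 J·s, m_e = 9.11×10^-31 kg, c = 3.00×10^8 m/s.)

λ = 21.0 nm

E_1 = h²/(8m_eL²) = 6.317×10^-19 J, so ΔE = (4² − 1²)E_1 = 9.476×10^-18 J.
λ = hc/ΔE = (6.63×10^-34·3.00×10^8)/9.476×10^-18 = 2.10×10^-8 m = 21.0 nm.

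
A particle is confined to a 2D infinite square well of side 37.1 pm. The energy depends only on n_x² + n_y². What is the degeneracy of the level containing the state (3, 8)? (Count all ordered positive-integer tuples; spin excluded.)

The level has n_x² + n_y² = 73. The ordered positive-integer solutions are (3, 8), (8, 3).
That gives 2 states.

degeneracy = 2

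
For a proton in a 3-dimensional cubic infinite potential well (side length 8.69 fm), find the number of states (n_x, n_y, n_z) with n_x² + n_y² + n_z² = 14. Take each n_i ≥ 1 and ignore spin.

degeneracy = 6

The level has n_x² + n_y² + n_z² = 14. The ordered positive-integer solutions are (1, 2, 3), (1, 3, 2), (2, 1, 3), (2, 3, 1), (3, 1, 2), (3, 2, 1).
That gives 6 states.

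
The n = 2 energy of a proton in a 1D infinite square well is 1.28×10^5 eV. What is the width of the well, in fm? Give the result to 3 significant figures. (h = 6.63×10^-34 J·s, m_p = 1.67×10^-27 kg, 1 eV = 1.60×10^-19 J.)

L = 80.2 fm

From E_n = n²h²/(8m_pL²), L = n·h/√(8m_pE_n).
E_2 = 1.28×10^5 eV = 2.048×10^-14 J, so L = 2·6.63×10^-34/√(8·1.67×10^-27·2.048×10^-14) = 8.02×10^-14 m = 80.2 fm.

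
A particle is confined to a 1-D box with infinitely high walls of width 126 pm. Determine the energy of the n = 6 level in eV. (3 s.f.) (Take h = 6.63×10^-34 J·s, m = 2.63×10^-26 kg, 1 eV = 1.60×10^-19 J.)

E_6 = 0.0296 eV

For an infinite well E_n = n²h²/(8mL²), so E_1 = h²/(8mL²) = (6.63×10^-34)²/(8·2.63×10^-26·(1.26×10^-10 m)²) = 1.316×10^-22 J.
Then E_6 = 6²·E_1 = 36·1.316×10^-22 J = 4.738×10^-21 J.
Converting, E_6 = 4.738×10^-21 J / (1.60×10^-19 J/eV) = 0.0296 eV.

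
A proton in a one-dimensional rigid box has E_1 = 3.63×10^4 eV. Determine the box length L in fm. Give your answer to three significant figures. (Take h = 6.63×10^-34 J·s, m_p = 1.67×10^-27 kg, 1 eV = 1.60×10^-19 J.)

L = 75.3 fm

From E_n = n²h²/(8m_pL²), L = n·h/√(8m_pE_n).
E_1 = 3.63×10^4 eV = 5.808×10^-15 J, so L = 1·6.63×10^-34/√(8·1.67×10^-27·5.808×10^-15) = 7.53×10^-14 m = 75.3 fm.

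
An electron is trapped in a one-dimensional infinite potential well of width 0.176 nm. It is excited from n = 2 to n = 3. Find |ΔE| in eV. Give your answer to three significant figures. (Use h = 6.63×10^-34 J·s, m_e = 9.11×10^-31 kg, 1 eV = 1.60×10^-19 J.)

E_1 = h²/(8m_eL²) = 1.947×10^-18 J.
|ΔE| = |2² − 3²|·E_1 = 5·1.947×10^-18 J = 9.735×10^-18 J = 60.8 eV.

|ΔE| = 60.8 eV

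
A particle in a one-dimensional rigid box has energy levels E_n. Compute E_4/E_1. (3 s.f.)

16.0

E_n ∝ n², so E_4/E_1 = 4²/1² = 16/1 = 16.0.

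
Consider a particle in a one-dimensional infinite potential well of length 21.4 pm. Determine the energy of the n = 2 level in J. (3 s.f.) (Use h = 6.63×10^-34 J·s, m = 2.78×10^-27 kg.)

For an infinite well E_n = n²h²/(8mL²), so E_1 = h²/(8mL²) = (6.63×10^-34)²/(8·2.78×10^-27·(2.14×10^-11 m)²) = 4.316×10^-20 J.
Then E_2 = 2²·E_1 = 4·4.316×10^-20 J = 1.73×10^-19 J.

E_2 = 1.73×10^-19 J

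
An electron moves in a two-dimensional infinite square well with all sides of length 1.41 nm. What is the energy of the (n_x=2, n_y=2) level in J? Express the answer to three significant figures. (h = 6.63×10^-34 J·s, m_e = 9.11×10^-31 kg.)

E = 2.43×10^-19 J

For a 2D rectangular well E = (h²/8m_e)·Σ n_i²/L_i² = (6.63×10^-34)²/(8·9.11×10^-31) · [2²/(1.41 nm)² + 2²/(1.41 nm)²].
Evaluating gives E = 2.43×10^-19 J.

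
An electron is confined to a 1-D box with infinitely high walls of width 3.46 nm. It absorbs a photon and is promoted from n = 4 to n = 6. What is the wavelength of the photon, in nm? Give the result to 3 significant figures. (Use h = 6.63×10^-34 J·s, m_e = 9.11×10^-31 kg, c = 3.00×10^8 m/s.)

λ = 1.97×10^3 nm

E_1 = h²/(8m_eL²) = 5.038×10^-21 J, so ΔE = (6² − 4²)E_1 = 1.008×10^-19 J.
λ = hc/ΔE = (6.63×10^-34·3.00×10^8)/1.008×10^-19 = 1.97×10^-6 m = 1.97×10^3 nm.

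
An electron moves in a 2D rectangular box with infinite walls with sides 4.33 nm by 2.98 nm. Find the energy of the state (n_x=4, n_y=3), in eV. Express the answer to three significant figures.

E = 0.702 eV

For a 2D rectangular well E = (h²/8m_e)·Σ n_i²/L_i² = (6.626×10^-34)²/(8·9.109×10^-31) · [4²/(4.33 nm)² + 3²/(2.98 nm)²].
Evaluating gives E = 1.125×10^-19 J = 0.702 eV.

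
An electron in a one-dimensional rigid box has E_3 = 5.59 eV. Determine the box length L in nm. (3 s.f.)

From E_n = n²h²/(8m_eL²), L = n·h/√(8m_eE_n).
E_3 = 5.59 eV = 8.955×10^-19 J, so L = 3·6.626×10^-34/√(8·9.109×10^-31·8.955×10^-19) = 7.78×10^-10 m = 0.778 nm.

L = 0.778 nm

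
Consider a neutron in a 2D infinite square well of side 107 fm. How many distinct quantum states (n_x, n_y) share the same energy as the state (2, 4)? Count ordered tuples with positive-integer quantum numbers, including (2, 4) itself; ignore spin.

degeneracy = 2

The level has n_x² + n_y² = 20. The ordered positive-integer solutions are (2, 4), (4, 2).
That gives 2 states.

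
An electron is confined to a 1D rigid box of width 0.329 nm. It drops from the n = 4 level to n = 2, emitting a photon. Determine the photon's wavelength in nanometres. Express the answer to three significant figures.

λ = 29.7 nm

E_1 = h²/(8m_eL²) = 5.566×10^-19 J, so ΔE = (4² − 2²)E_1 = 6.679×10^-18 J.
λ = hc/ΔE = (6.626×10^-34·2.998×10^8)/6.679×10^-18 = 2.97×10^-8 m = 29.7 nm.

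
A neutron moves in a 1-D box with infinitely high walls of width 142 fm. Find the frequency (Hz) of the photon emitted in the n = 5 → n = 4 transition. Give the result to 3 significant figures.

f = 2.21×10^19 Hz

E_1 = h²/(8m_nL²) = 1.625×10^-15 J and ΔE = (5² − 4²)E_1 = 1.463×10^-14 J.
f = ΔE/h = 1.463×10^-14/6.626×10^-34 = 2.21×10^19 Hz.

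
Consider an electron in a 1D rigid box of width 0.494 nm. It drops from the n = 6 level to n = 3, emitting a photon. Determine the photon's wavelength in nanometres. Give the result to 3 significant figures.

E_1 = h²/(8m_eL²) = 2.469×10^-19 J, so ΔE = (6² − 3²)E_1 = 6.666×10^-18 J.
λ = hc/ΔE = (6.626×10^-34·2.998×10^8)/6.666×10^-18 = 2.98×10^-8 m = 29.8 nm.

λ = 29.8 nm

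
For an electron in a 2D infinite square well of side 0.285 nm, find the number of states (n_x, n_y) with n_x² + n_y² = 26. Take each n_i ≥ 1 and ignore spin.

The level has n_x² + n_y² = 26. The ordered positive-integer solutions are (1, 5), (5, 1).
That gives 2 states.

degeneracy = 2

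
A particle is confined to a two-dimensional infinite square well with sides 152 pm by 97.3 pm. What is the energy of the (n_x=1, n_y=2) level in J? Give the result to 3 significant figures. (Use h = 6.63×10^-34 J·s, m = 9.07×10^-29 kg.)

E = 2.82×10^-19 J

For a 2D rectangular well E = (h²/8m)·Σ n_i²/L_i² = (6.63×10^-34)²/(8·9.07×10^-29) · [1²/(152 pm)² + 2²/(97.3 pm)²].
Evaluating gives E = 2.82×10^-19 J.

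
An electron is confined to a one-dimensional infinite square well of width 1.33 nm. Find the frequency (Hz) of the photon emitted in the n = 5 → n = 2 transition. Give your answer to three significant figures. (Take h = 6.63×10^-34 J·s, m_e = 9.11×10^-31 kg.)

E_1 = h²/(8m_eL²) = 3.410×10^-20 J and ΔE = (5² − 2²)E_1 = 7.161×10^-19 J.
f = ΔE/h = 7.161×10^-19/6.63×10^-34 = 1.08×10^15 Hz.

f = 1.08×10^15 Hz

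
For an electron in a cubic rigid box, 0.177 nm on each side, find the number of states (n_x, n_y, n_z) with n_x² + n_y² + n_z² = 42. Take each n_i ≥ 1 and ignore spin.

degeneracy = 6

The level has n_x² + n_y² + n_z² = 42. The ordered positive-integer solutions are (1, 4, 5), (1, 5, 4), (4, 1, 5), (4, 5, 1), (5, 1, 4), (5, 4, 1).
That gives 6 states.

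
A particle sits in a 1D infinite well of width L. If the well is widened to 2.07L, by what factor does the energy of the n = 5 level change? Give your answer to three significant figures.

0.233

E_n ∝ 1/L², so the energy scales by 1/2.07² = 0.233.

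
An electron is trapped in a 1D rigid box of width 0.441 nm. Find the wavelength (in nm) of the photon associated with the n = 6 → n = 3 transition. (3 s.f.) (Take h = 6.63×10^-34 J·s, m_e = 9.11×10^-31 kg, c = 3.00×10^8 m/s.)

λ = 23.8 nm

E_1 = h²/(8m_eL²) = 3.101×10^-19 J, so ΔE = (6² − 3²)E_1 = 8.373×10^-18 J.
λ = hc/ΔE = (6.63×10^-34·3.00×10^8)/8.373×10^-18 = 2.38×10^-8 m = 23.8 nm.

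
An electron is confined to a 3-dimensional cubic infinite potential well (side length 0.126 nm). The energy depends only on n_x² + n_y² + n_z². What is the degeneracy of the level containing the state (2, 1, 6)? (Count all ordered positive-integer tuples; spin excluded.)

degeneracy = 9

The level has n_x² + n_y² + n_z² = 41. The ordered positive-integer solutions are (1, 2, 6), (1, 6, 2), (2, 1, 6), (2, 6, 1), (3, 4, 4), (4, 3, 4), (4, 4, 3), (6, 1, 2), (6, 2, 1).
That gives 9 states.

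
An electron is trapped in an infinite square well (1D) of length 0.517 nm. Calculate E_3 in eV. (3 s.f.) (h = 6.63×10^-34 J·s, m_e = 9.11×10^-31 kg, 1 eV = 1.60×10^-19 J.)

For an infinite well E_n = n²h²/(8m_eL²), so E_1 = h²/(8m_eL²) = (6.63×10^-34)²/(8·9.11×10^-31·(5.17×10^-10 m)²) = 2.257×10^-19 J.
Then E_3 = 3²·E_1 = 9·2.257×10^-19 J = 2.031×10^-18 J.
Converting, E_3 = 2.031×10^-18 J / (1.60×10^-19 J/eV) = 12.7 eV.

E_3 = 12.7 eV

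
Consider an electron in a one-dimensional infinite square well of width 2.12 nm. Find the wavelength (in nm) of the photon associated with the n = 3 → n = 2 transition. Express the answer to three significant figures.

E_1 = h²/(8m_eL²) = 1.341×10^-20 J, so ΔE = (3² − 2²)E_1 = 6.705×10^-20 J.
λ = hc/ΔE = (6.626×10^-34·2.998×10^8)/6.705×10^-20 = 2.96×10^-6 m = 2.96×10^3 nm.

λ = 2.96×10^3 nm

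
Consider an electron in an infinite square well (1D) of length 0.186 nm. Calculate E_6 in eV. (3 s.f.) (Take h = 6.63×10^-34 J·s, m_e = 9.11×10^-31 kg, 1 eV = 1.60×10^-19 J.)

For an infinite well E_n = n²h²/(8m_eL²), so E_1 = h²/(8m_eL²) = (6.63×10^-34)²/(8·9.11×10^-31·(1.86×10^-10 m)²) = 1.743×10^-18 J.
Then E_6 = 6²·E_1 = 36·1.743×10^-18 J = 6.275×10^-17 J.
Converting, E_6 = 6.275×10^-17 J / (1.60×10^-19 J/eV) = 392 eV.

E_6 = 392 eV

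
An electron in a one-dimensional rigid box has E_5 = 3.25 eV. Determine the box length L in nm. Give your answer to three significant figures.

From E_n = n²h²/(8m_eL²), L = n·h/√(8m_eE_n).
E_5 = 3.25 eV = 5.206×10^-19 J, so L = 5·6.626×10^-34/√(8·9.109×10^-31·5.206×10^-19) = 1.70×10^-9 m = 1.70 nm.

L = 1.70 nm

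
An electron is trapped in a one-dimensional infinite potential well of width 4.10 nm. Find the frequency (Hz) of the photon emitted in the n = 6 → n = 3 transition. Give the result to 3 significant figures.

f = 1.46×10^14 Hz

E_1 = h²/(8m_eL²) = 3.584×10^-21 J and ΔE = (6² − 3²)E_1 = 9.677×10^-20 J.
f = ΔE/h = 9.677×10^-20/6.626×10^-34 = 1.46×10^14 Hz.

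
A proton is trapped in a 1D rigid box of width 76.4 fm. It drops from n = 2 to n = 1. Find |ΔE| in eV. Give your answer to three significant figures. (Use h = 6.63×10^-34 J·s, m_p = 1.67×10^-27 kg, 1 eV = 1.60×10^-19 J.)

|ΔE| = 1.06×10^5 eV

E_1 = h²/(8m_pL²) = 5.637×10^-15 J.
|ΔE| = |2² − 1²|·E_1 = 3·5.637×10^-15 J = 1.691×10^-14 J = 1.06×10^5 eV.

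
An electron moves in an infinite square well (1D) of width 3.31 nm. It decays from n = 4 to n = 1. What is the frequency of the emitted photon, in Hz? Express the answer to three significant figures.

f = 1.24×10^14 Hz

E_1 = h²/(8m_eL²) = 5.499×10^-21 J and ΔE = (4² − 1²)E_1 = 8.248×10^-20 J.
f = ΔE/h = 8.248×10^-20/6.626×10^-34 = 1.24×10^14 Hz.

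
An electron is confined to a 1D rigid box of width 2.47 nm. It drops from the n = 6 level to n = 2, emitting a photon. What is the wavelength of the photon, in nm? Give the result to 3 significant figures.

λ = 629 nm

E_1 = h²/(8m_eL²) = 9.875×10^-21 J, so ΔE = (6² − 2²)E_1 = 3.160×10^-19 J.
λ = hc/ΔE = (6.626×10^-34·2.998×10^8)/3.160×10^-19 = 6.29×10^-7 m = 629 nm.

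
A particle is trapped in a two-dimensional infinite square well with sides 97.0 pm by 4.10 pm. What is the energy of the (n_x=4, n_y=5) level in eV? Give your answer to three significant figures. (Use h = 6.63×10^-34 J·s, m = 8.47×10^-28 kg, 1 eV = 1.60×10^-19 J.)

For a 2D rectangular well E = (h²/8m)·Σ n_i²/L_i² = (6.63×10^-34)²/(8·8.47×10^-28) · [4²/(97.0 pm)² + 5²/(4.10 pm)²].
Evaluating gives E = 9.659×10^-17 J = 604 eV.

E = 604 eV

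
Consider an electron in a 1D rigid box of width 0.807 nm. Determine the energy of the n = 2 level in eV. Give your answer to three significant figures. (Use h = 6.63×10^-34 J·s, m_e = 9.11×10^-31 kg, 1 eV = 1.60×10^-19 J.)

E_2 = 2.32 eV

For an infinite well E_n = n²h²/(8m_eL²), so E_1 = h²/(8m_eL²) = (6.63×10^-34)²/(8·9.11×10^-31·(8.07×10^-10 m)²) = 9.261×10^-20 J.
Then E_2 = 2²·E_1 = 4·9.261×10^-20 J = 3.704×10^-19 J.
Converting, E_2 = 3.704×10^-19 J / (1.60×10^-19 J/eV) = 2.32 eV.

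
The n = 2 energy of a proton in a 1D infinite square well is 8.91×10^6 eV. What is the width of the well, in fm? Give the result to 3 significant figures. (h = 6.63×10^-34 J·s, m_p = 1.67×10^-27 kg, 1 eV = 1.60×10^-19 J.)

From E_n = n²h²/(8m_pL²), L = n·h/√(8m_pE_n).
E_2 = 8.91×10^6 eV = 1.426×10^-12 J, so L = 2·6.63×10^-34/√(8·1.67×10^-27·1.426×10^-12) = 9.61×10^-15 m = 9.61 fm.

L = 9.61 fm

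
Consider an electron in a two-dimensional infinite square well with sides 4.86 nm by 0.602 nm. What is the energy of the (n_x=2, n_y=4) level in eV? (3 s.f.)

E = 16.7 eV

For a 2D rectangular well E = (h²/8m_e)·Σ n_i²/L_i² = (6.626×10^-34)²/(8·9.109×10^-31) · [2²/(4.86 nm)² + 4²/(0.602 nm)²].
Evaluating gives E = 2.670×10^-18 J = 16.7 eV.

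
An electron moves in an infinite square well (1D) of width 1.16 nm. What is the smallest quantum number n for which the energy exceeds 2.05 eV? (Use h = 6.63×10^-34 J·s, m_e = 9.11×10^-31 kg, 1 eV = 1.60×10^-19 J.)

n = 3

E_1 = h²/(8m_eL²) = 4.482×10^-20 J = 0.2801 eV.
Need n² > 2.05/0.2801 = 7.319, i.e. n > 2.705.
The smallest integer satisfying this is n = 3.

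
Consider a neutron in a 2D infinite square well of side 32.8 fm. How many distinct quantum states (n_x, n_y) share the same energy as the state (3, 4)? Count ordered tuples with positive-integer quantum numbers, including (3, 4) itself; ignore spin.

degeneracy = 2

The level has n_x² + n_y² = 25. The ordered positive-integer solutions are (3, 4), (4, 3).
That gives 2 states.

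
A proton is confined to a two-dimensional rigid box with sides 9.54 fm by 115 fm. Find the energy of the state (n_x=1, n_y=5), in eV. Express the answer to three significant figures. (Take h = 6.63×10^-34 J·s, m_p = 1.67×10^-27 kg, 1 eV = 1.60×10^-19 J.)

For a 2D rectangular well E = (h²/8m_p)·Σ n_i²/L_i² = (6.63×10^-34)²/(8·1.67×10^-27) · [1²/(9.54 fm)² + 5²/(115 fm)²].
Evaluating gives E = 4.237×10^-13 J = 2.65×10^6 eV.

E = 2.65×10^6 eV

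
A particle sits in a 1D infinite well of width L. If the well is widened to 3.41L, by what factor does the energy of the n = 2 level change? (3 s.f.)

E_n ∝ 1/L², so the energy scales by 1/3.41² = 0.0860.

0.0860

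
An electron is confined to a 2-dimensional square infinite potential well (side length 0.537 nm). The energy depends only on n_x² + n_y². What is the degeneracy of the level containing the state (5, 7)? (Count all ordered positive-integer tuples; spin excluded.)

The level has n_x² + n_y² = 74. The ordered positive-integer solutions are (5, 7), (7, 5).
That gives 2 states.

degeneracy = 2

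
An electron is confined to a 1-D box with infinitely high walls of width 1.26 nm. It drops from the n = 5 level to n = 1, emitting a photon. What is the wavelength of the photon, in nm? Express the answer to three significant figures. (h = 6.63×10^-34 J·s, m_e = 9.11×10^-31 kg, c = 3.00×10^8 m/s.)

λ = 218 nm

E_1 = h²/(8m_eL²) = 3.799×10^-20 J, so ΔE = (5² − 1²)E_1 = 9.118×10^-19 J.
λ = hc/ΔE = (6.63×10^-34·3.00×10^8)/9.118×10^-19 = 2.18×10^-7 m = 218 nm.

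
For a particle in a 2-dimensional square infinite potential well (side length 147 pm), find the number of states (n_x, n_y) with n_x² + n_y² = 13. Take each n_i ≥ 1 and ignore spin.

degeneracy = 2

The level has n_x² + n_y² = 13. The ordered positive-integer solutions are (2, 3), (3, 2).
That gives 2 states.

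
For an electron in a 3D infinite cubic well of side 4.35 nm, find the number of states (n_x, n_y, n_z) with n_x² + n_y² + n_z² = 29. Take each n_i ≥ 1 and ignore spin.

The level has n_x² + n_y² + n_z² = 29. The ordered positive-integer solutions are (2, 3, 4), (2, 4, 3), (3, 2, 4), (3, 4, 2), (4, 2, 3), (4, 3, 2).
That gives 6 states.

degeneracy = 6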